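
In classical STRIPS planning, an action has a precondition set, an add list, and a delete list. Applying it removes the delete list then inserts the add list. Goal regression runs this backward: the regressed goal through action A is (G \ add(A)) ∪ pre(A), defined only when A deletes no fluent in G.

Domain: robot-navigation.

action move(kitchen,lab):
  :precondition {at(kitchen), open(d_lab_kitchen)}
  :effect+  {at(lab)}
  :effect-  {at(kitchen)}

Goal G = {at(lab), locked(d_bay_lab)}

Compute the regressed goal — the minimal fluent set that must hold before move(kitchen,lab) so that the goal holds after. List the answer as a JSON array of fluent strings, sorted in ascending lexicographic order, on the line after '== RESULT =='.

Compute (G \ add) ∪ pre:
  G ∩ del = {}  (empty — regression defined)
  G \ add = {at(lab), locked(d_bay_lab)} \ {at(lab)} = {locked(d_bay_lab)}
  ∪ pre   = {locked(d_bay_lab)} ∪ {at(kitchen), open(d_lab_kitchen)}
          = {at(kitchen), locked(d_bay_lab), open(d_lab_kitchen)}

== RESULT ==
["at(kitchen)", "locked(d_bay_lab)", "open(d_lab_kitchen)"]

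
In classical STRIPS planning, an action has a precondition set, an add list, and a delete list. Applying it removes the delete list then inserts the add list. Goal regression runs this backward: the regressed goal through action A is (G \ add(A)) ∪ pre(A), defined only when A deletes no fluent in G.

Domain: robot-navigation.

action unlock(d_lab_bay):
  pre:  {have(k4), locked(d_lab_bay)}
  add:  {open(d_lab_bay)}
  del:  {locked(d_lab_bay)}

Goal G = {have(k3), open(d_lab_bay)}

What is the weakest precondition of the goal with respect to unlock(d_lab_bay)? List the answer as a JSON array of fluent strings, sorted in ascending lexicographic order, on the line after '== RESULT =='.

Regress:
  G ∩ del = {}  (empty — regression defined)
  G \ add = {have(k3), open(d_lab_bay)} \ {open(d_lab_bay)} = {have(k3)}
  ∪ pre   = {have(k3)} ∪ {have(k4), locked(d_lab_bay)}
          = {have(k3), have(k4), locked(d_lab_bay)}

== RESULT ==
["have(k3)", "have(k4)", "locked(d_lab_bay)"]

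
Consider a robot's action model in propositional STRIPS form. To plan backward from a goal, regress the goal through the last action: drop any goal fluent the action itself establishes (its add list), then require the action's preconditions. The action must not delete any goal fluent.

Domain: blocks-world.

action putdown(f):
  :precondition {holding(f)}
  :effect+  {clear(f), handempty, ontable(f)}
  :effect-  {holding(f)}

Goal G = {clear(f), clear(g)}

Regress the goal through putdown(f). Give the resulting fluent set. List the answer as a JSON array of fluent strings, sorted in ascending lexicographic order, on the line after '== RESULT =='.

Regress:
  G ∩ del = {}  (empty — regression defined)
  G \ add = {clear(f), clear(g)} \ {clear(f), handempty, ontable(f)} = {clear(g)}
  ∪ pre   = {clear(g)} ∪ {holding(f)}
          = {clear(g), holding(f)}

== RESULT ==
["clear(g)", "holding(f)"]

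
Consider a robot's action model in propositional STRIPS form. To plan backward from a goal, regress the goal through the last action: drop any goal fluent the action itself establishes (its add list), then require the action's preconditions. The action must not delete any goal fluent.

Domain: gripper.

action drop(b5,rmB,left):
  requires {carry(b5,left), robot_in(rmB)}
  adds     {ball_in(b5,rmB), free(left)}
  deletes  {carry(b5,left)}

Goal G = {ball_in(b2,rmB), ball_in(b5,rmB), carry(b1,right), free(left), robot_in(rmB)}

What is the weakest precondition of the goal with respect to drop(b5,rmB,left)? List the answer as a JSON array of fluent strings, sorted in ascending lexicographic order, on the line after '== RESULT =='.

Compute (G \ add) ∪ pre:
  G ∩ del = {}  (empty — regression defined)
  G \ add = {ball_in(b2,rmB), ball_in(b5,rmB), carry(b1,right), free(left), robot_in(rmB)} \ {ball_in(b5,rmB), free(left)} = {ball_in(b2,rmB), carry(b1,right), robot_in(rmB)}
  ∪ pre   = {ball_in(b2,rmB), carry(b1,right), robot_in(rmB)} ∪ {carry(b5,left), robot_in(rmB)}
          = {ball_in(b2,rmB), carry(b1,right), carry(b5,left), robot_in(rmB)}

== RESULT ==
["ball_in(b2,rmB)", "carry(b1,right)", "carry(b5,left)", "robot_in(rmB)"]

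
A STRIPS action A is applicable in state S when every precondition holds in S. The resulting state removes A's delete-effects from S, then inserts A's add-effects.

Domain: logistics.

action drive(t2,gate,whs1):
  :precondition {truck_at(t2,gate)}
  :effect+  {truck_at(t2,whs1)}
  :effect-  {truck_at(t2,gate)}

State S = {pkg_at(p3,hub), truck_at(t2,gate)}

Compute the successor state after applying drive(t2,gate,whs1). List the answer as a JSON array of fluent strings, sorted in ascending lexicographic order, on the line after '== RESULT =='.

Compute (S \ del) ∪ add:
  pre ⊆ S: {truck_at(t2,gate)} ⊆ S  — applicable
  S \ del = {pkg_at(p3,hub)}
  ∪ add   = {pkg_at(p3,hub), truck_at(t2,whs1)}

== RESULT ==
["pkg_at(p3,hub)", "truck_at(t2,whs1)"]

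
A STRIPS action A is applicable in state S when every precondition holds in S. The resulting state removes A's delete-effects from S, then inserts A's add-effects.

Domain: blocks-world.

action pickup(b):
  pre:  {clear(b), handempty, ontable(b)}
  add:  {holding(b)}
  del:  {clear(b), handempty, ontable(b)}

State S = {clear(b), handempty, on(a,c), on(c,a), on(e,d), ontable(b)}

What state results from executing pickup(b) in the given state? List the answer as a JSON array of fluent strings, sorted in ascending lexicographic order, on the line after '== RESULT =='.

Compute (S \ del) ∪ add:
  pre ⊆ S: {clear(b), handempty, ontable(b)} ⊆ S  — applicable
  S \ del = {on(a,c), on(c,a), on(e,d)}
  ∪ add   = {holding(b), on(a,c), on(c,a), on(e,d)}

== RESULT ==
["holding(b)", "on(a,c)", "on(c,a)", "on(e,d)"]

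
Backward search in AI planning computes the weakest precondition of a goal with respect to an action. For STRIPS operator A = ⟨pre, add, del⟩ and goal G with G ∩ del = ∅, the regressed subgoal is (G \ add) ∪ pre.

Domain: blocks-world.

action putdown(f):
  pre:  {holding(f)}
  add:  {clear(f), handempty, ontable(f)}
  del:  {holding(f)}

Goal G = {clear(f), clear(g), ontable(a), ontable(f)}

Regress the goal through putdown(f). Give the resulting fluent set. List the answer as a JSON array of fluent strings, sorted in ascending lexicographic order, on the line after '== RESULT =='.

Regress:
  G ∩ del = {}  (empty — regression defined)
  G \ add = {clear(f), clear(g), ontable(a), ontable(f)} \ {clear(f), handempty, ontable(f)} = {clear(g), ontable(a)}
  ∪ pre   = {clear(g), ontable(a)} ∪ {holding(f)}
          = {clear(g), holding(f), ontable(a)}

== RESULT ==
["clear(g)", "holding(f)", "ontable(a)"]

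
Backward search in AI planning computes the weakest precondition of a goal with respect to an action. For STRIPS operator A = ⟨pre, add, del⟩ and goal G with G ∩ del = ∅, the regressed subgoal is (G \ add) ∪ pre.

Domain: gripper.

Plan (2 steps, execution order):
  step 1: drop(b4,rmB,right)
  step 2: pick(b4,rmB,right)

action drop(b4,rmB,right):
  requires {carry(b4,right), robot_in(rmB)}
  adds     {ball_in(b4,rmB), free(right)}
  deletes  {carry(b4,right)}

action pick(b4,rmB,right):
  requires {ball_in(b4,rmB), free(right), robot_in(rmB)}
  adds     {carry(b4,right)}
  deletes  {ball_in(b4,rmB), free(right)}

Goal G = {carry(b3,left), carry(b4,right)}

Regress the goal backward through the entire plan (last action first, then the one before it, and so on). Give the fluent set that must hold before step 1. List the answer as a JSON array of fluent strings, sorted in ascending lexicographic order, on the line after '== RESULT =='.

Regress step by step:
  through step 2 (pick(b4,rmB,right)): drop {carry(b4,right)}, keep {carry(b3,left)}, require {ball_in(b4,rmB), free(right), robot_in(rmB)}
    → {ball_in(b4,rmB), carry(b3,left), free(right), robot_in(rmB)}
  through step 1 (drop(b4,rmB,right)): drop {ball_in(b4,rmB), free(right)}, keep {carry(b3,left), robot_in(rmB)}, require {carry(b4,right), robot_in(rmB)}
    → {carry(b3,left), carry(b4,right), robot_in(rmB)}

== RESULT ==
["carry(b3,left)", "carry(b4,right)", "robot_in(rmB)"]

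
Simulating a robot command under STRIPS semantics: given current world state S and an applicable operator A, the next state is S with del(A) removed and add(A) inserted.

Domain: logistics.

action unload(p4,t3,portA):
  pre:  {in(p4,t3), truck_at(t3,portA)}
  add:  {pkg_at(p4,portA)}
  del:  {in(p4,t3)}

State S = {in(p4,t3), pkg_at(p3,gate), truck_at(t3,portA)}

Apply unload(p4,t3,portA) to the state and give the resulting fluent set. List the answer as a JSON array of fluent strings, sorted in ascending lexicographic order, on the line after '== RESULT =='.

Compute (S \ del) ∪ add:
  pre ⊆ S: {in(p4,t3), truck_at(t3,portA)} ⊆ S  — applicable
  S \ del = {pkg_at(p3,gate), truck_at(t3,portA)}
  ∪ add   = {pkg_at(p3,gate), pkg_at(p4,portA), truck_at(t3,portA)}

== RESULT ==
["pkg_at(p3,gate)", "pkg_at(p4,portA)", "truck_at(t3,portA)"]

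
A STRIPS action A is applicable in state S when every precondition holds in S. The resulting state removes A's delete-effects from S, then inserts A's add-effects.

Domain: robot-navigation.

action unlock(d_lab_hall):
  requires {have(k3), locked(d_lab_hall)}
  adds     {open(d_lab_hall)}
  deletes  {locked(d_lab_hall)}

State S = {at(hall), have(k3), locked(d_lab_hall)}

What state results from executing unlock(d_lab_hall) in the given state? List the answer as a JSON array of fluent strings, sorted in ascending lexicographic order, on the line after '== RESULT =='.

Compute (S \ del) ∪ add:
  pre ⊆ S: {have(k3), locked(d_lab_hall)} ⊆ S  — applicable
  S \ del = {at(hall), have(k3)}
  ∪ add   = {at(hall), have(k3), open(d_lab_hall)}

== RESULT ==
["at(hall)", "have(k3)", "open(d_lab_hall)"]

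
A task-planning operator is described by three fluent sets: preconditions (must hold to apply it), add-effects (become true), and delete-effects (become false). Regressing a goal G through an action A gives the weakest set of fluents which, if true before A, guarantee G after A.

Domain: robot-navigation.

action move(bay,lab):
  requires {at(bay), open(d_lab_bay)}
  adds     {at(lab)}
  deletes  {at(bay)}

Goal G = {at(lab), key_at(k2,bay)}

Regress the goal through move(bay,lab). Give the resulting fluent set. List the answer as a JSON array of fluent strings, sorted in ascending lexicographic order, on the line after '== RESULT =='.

Compute (G \ add) ∪ pre:
  G ∩ del = {}  (empty — regression defined)
  G \ add = {at(lab), key_at(k2,bay)} \ {at(lab)} = {key_at(k2,bay)}
  ∪ pre   = {key_at(k2,bay)} ∪ {at(bay), open(d_lab_bay)}
          = {at(bay), key_at(k2,bay), open(d_lab_bay)}

== RESULT ==
["at(bay)", "key_at(k2,bay)", "open(d_lab_bay)"]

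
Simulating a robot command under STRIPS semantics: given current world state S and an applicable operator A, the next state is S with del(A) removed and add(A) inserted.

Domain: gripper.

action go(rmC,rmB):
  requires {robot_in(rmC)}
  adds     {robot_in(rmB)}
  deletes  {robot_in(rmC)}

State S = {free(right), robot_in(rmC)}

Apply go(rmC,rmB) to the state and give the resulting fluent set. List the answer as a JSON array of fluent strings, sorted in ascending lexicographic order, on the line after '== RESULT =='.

Compute (S \ del) ∪ add:
  pre ⊆ S: {robot_in(rmC)} ⊆ S  — applicable
  S \ del = {free(right)}
  ∪ add   = {free(right), robot_in(rmB)}

== RESULT ==
["free(right)", "robot_in(rmB)"]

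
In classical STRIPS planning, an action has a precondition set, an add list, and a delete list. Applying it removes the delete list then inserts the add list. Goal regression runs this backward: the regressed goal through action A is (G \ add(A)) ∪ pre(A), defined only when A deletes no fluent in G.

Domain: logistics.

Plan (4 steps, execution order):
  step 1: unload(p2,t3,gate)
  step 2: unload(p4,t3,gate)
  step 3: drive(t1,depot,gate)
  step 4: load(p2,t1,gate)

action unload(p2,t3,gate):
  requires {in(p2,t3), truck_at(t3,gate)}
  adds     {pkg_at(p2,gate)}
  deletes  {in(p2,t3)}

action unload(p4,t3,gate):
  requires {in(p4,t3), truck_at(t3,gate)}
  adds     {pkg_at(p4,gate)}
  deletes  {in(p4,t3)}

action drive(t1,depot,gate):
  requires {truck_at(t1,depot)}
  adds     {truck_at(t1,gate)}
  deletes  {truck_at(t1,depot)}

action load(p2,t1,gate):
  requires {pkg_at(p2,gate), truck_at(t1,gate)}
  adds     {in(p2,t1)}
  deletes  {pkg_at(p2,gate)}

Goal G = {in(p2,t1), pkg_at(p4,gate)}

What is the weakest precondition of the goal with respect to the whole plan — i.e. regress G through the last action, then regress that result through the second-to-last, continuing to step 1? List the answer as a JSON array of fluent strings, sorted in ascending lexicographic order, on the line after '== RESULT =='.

Work backward from the goal:
  through step 4 (load(p2,t1,gate)): drop {in(p2,t1)}, keep {pkg_at(p4,gate)}, require {pkg_at(p2,gate), truck_at(t1,gate)}
    → {pkg_at(p2,gate), pkg_at(p4,gate), truck_at(t1,gate)}
  through step 3 (drive(t1,depot,gate)): drop {truck_at(t1,gate)}, keep {pkg_at(p2,gate), pkg_at(p4,gate)}, require {truck_at(t1,depot)}
    → {pkg_at(p2,gate), pkg_at(p4,gate), truck_at(t1,depot)}
  through step 2 (unload(p4,t3,gate)): drop {pkg_at(p4,gate)}, keep {pkg_at(p2,gate), truck_at(t1,depot)}, require {in(p4,t3), truck_at(t3,gate)}
    → {in(p4,t3), pkg_at(p2,gate), truck_at(t1,depot), truck_at(t3,gate)}
  through step 1 (unload(p2,t3,gate)): drop {pkg_at(p2,gate)}, keep {in(p4,t3), truck_at(t1,depot), truck_at(t3,gate)}, require {in(p2,t3), truck_at(t3,gate)}
    → {in(p2,t3), in(p4,t3), truck_at(t1,depot), truck_at(t3,gate)}

== RESULT ==
["in(p2,t3)", "in(p4,t3)", "truck_at(t1,depot)", "truck_at(t3,gate)"]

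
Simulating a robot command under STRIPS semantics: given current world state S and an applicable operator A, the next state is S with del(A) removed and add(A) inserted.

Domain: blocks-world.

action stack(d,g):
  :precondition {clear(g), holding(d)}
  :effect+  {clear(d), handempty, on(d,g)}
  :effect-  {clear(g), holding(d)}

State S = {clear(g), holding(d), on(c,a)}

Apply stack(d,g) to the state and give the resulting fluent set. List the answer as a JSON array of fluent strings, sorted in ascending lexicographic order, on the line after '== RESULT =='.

Compute (S \ del) ∪ add:
  pre ⊆ S: {clear(g), holding(d)} ⊆ S  — applicable
  S \ del = {on(c,a)}
  ∪ add   = {clear(d), handempty, on(c,a), on(d,g)}

== RESULT ==
["clear(d)", "handempty", "on(c,a)", "on(d,g)"]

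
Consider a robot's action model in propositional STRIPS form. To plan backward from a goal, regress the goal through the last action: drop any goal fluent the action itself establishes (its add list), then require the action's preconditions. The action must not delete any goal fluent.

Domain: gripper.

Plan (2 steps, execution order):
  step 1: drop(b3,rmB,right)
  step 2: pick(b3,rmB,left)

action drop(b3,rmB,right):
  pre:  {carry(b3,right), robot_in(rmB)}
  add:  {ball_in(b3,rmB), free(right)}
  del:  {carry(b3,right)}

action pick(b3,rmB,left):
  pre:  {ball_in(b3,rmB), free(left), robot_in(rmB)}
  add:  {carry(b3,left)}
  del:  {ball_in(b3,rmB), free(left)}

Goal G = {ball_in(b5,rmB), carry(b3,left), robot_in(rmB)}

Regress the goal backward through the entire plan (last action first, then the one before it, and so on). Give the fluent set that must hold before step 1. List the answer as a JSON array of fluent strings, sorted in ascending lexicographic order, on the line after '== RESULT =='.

Regress step by step:
  through step 2 (pick(b3,rmB,left)): drop {carry(b3,left)}, keep {ball_in(b5,rmB), robot_in(rmB)}, require {ball_in(b3,rmB), free(left), robot_in(rmB)}
    → {ball_in(b3,rmB), ball_in(b5,rmB), free(left), robot_in(rmB)}
  through step 1 (drop(b3,rmB,right)): drop {ball_in(b3,rmB)}, keep {ball_in(b5,rmB), free(left), robot_in(rmB)}, require {carry(b3,right), robot_in(rmB)}
    → {ball_in(b5,rmB), carry(b3,right), free(left), robot_in(rmB)}

== RESULT ==
["ball_in(b5,rmB)", "carry(b3,right)", "free(left)", "robot_in(rmB)"]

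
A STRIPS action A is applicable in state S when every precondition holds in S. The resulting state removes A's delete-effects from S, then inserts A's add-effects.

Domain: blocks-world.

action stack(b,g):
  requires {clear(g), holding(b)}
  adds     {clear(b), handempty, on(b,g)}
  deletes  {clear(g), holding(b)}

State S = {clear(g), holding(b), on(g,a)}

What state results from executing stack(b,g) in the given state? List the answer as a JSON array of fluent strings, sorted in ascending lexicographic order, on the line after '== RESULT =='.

Compute (S \ del) ∪ add:
  pre ⊆ S: {clear(g), holding(b)} ⊆ S  — applicable
  S \ del = {on(g,a)}
  ∪ add   = {clear(b), handempty, on(b,g), on(g,a)}

== RESULT ==
["clear(b)", "handempty", "on(b,g)", "on(g,a)"]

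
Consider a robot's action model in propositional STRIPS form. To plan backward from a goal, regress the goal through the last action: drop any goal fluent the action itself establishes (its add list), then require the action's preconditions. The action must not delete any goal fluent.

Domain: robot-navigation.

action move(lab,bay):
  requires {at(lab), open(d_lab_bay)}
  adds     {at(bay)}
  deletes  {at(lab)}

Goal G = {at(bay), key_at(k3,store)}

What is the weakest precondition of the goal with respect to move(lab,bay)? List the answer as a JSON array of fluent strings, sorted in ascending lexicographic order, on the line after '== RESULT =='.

Compute (G \ add) ∪ pre:
  G ∩ del = {}  (empty — regression defined)
  G \ add = {at(bay), key_at(k3,store)} \ {at(bay)} = {key_at(k3,store)}
  ∪ pre   = {key_at(k3,store)} ∪ {at(lab), open(d_lab_bay)}
          = {at(lab), key_at(k3,store), open(d_lab_bay)}

== RESULT ==
["at(lab)", "key_at(k3,store)", "open(d_lab_bay)"]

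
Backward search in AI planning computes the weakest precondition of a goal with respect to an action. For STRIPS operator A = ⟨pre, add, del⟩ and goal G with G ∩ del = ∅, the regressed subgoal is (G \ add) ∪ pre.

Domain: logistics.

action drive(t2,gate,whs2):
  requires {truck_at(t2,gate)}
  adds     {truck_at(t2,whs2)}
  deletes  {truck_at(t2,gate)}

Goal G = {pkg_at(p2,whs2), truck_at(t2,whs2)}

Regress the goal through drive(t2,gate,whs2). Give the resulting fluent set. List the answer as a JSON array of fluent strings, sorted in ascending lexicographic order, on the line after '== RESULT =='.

Regress:
  G ∩ del = {}  (empty — regression defined)
  G \ add = {pkg_at(p2,whs2), truck_at(t2,whs2)} \ {truck_at(t2,whs2)} = {pkg_at(p2,whs2)}
  ∪ pre   = {pkg_at(p2,whs2)} ∪ {truck_at(t2,gate)}
          = {pkg_at(p2,whs2), truck_at(t2,gate)}

== RESULT ==
["pkg_at(p2,whs2)", "truck_at(t2,gate)"]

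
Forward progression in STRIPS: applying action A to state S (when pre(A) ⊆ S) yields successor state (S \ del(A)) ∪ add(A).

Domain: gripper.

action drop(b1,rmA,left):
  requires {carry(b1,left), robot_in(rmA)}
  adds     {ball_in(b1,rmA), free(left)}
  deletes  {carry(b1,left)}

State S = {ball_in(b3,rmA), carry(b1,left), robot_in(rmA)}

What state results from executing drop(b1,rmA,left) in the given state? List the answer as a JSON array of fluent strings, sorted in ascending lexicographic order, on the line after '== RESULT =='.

Progress:
  pre ⊆ S: {carry(b1,left), robot_in(rmA)} ⊆ S  — applicable
  S \ del = {ball_in(b3,rmA), robot_in(rmA)}
  ∪ add   = {ball_in(b1,rmA), ball_in(b3,rmA), free(left), robot_in(rmA)}

== RESULT ==
["ball_in(b1,rmA)", "ball_in(b3,rmA)", "free(left)", "robot_in(rmA)"]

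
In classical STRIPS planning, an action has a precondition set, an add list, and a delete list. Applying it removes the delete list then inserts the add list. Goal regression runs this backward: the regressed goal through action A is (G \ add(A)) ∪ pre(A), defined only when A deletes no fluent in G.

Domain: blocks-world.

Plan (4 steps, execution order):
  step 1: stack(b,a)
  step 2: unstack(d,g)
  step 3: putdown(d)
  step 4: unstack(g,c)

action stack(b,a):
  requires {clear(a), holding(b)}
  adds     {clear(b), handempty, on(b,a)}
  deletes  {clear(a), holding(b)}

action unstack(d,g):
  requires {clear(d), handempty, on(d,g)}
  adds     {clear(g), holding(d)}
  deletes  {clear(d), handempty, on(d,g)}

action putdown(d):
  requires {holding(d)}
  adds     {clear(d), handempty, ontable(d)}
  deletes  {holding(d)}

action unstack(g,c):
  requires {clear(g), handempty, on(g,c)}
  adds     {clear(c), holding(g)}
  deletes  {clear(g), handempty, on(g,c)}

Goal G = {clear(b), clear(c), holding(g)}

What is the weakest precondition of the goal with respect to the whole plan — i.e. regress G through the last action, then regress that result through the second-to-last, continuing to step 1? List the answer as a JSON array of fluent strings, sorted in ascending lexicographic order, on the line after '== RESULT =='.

Work backward from the goal:
  through step 4 (unstack(g,c)): drop {clear(c), holding(g)}, keep {clear(b)}, require {clear(g), handempty, on(g,c)}
    → {clear(b), clear(g), handempty, on(g,c)}
  through step 3 (putdown(d)): drop {handempty}, keep {clear(b), clear(g), on(g,c)}, require {holding(d)}
    → {clear(b), clear(g), holding(d), on(g,c)}
  through step 2 (unstack(d,g)): drop {clear(g), holding(d)}, keep {clear(b), on(g,c)}, require {clear(d), handempty, on(d,g)}
    → {clear(b), clear(d), handempty, on(d,g), on(g,c)}
  through step 1 (stack(b,a)): drop {clear(b), handempty}, keep {clear(d), on(d,g), on(g,c)}, require {clear(a), holding(b)}
    → {clear(a), clear(d), holding(b), on(d,g), on(g,c)}

== RESULT ==
["clear(a)", "clear(d)", "holding(b)", "on(d,g)", "on(g,c)"]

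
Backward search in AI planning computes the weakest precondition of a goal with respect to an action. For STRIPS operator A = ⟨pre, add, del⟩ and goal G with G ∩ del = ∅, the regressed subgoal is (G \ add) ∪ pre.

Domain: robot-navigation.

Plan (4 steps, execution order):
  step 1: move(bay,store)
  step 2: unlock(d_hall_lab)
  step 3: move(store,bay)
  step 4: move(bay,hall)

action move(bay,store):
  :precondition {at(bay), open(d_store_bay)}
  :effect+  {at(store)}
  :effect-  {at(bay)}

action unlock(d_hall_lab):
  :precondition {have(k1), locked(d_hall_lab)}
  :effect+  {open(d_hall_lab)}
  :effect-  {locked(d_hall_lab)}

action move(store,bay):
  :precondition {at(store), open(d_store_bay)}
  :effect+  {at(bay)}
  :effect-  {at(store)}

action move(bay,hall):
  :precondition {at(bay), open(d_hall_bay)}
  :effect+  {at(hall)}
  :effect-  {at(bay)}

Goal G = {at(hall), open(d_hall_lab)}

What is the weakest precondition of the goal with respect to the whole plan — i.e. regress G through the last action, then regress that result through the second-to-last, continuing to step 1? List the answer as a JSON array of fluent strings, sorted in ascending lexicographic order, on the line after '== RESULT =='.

Work backward from the goal:
  through step 4 (move(bay,hall)): drop {at(hall)}, keep {open(d_hall_lab)}, require {at(bay), open(d_hall_bay)}
    → {at(bay), open(d_hall_bay), open(d_hall_lab)}
  through step 3 (move(store,bay)): drop {at(bay)}, keep {open(d_hall_bay), open(d_hall_lab)}, require {at(store), open(d_store_bay)}
    → {at(store), open(d_hall_bay), open(d_hall_lab), open(d_store_bay)}
  through step 2 (unlock(d_hall_lab)): drop {open(d_hall_lab)}, keep {at(store), open(d_hall_bay), open(d_store_bay)}, require {have(k1), locked(d_hall_lab)}
    → {at(store), have(k1), locked(d_hall_lab), open(d_hall_bay), open(d_store_bay)}
  through step 1 (move(bay,store)): drop {at(store)}, keep {have(k1), locked(d_hall_lab), open(d_hall_bay), open(d_store_bay)}, require {at(bay), open(d_store_bay)}
    → {at(bay), have(k1), locked(d_hall_lab), open(d_hall_bay), open(d_store_bay)}

== RESULT ==
["at(bay)", "have(k1)", "locked(d_hall_lab)", "open(d_hall_bay)", "open(d_store_bay)"]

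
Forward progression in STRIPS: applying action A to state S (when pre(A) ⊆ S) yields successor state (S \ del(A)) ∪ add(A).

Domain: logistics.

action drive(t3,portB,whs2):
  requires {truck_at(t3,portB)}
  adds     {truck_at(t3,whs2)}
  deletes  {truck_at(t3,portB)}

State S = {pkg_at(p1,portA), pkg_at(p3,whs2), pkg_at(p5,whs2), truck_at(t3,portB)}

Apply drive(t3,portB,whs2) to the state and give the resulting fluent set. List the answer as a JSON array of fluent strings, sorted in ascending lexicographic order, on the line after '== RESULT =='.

Compute (S \ del) ∪ add:
  pre ⊆ S: {truck_at(t3,portB)} ⊆ S  — applicable
  S \ del = {pkg_at(p1,portA), pkg_at(p3,whs2), pkg_at(p5,whs2)}
  ∪ add   = {pkg_at(p1,portA), pkg_at(p3,whs2), pkg_at(p5,whs2), truck_at(t3,whs2)}

== RESULT ==
["pkg_at(p1,portA)", "pkg_at(p3,whs2)", "pkg_at(p5,whs2)", "truck_at(t3,whs2)"]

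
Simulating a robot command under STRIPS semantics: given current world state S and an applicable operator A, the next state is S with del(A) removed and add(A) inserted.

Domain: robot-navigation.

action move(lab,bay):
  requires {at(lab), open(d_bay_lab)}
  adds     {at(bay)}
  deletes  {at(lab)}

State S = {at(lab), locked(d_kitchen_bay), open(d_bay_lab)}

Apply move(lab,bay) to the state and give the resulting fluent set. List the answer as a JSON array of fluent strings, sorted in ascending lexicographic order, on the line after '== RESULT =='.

Progress:
  pre ⊆ S: {at(lab), open(d_bay_lab)} ⊆ S  — applicable
  S \ del = {locked(d_kitchen_bay), open(d_bay_lab)}
  ∪ add   = {at(bay), locked(d_kitchen_bay), open(d_bay_lab)}

== RESULT ==
["at(bay)", "locked(d_kitchen_bay)", "open(d_bay_lab)"]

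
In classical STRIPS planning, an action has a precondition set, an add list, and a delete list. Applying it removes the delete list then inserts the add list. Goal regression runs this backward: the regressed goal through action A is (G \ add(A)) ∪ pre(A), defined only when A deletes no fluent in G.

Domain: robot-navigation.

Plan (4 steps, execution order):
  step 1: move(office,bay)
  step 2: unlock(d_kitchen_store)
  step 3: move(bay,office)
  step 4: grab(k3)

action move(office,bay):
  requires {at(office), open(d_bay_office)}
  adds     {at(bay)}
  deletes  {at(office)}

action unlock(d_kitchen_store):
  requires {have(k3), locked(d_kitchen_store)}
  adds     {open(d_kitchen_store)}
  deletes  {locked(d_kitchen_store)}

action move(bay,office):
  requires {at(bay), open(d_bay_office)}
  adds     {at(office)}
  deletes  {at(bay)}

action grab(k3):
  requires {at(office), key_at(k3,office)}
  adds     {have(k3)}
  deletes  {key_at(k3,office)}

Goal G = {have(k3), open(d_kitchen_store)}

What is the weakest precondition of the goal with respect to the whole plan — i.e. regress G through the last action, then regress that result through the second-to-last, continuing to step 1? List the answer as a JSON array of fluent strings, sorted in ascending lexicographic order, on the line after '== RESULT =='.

Work backward from the goal:
  through step 4 (grab(k3)): drop {have(k3)}, keep {open(d_kitchen_store)}, require {at(office), key_at(k3,office)}
    → {at(office), key_at(k3,office), open(d_kitchen_store)}
  through step 3 (move(bay,office)): drop {at(office)}, keep {key_at(k3,office), open(d_kitchen_store)}, require {at(bay), open(d_bay_office)}
    → {at(bay), key_at(k3,office), open(d_bay_office), open(d_kitchen_store)}
  through step 2 (unlock(d_kitchen_store)): drop {open(d_kitchen_store)}, keep {at(bay), key_at(k3,office), open(d_bay_office)}, require {have(k3), locked(d_kitchen_store)}
    → {at(bay), have(k3), key_at(k3,office), locked(d_kitchen_store), open(d_bay_office)}
  through step 1 (move(office,bay)): drop {at(bay)}, keep {have(k3), key_at(k3,office), locked(d_kitchen_store), open(d_bay_office)}, require {at(office), open(d_bay_office)}
    → {at(office), have(k3), key_at(k3,office), locked(d_kitchen_store), open(d_bay_office)}

== RESULT ==
["at(office)", "have(k3)", "key_at(k3,office)", "locked(d_kitchen_store)", "open(d_bay_office)"]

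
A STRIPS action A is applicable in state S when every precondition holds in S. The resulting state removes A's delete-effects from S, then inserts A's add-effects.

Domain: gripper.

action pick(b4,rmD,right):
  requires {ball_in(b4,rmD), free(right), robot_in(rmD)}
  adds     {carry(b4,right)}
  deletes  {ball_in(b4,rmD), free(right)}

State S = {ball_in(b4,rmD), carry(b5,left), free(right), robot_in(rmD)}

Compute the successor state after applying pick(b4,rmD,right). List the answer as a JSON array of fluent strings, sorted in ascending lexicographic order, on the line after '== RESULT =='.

Compute (S \ del) ∪ add:
  pre ⊆ S: {ball_in(b4,rmD), free(right), robot_in(rmD)} ⊆ S  — applicable
  S \ del = {carry(b5,left), robot_in(rmD)}
  ∪ add   = {carry(b4,right), carry(b5,left), robot_in(rmD)}

== RESULT ==
["carry(b4,right)", "carry(b5,left)", "robot_in(rmD)"]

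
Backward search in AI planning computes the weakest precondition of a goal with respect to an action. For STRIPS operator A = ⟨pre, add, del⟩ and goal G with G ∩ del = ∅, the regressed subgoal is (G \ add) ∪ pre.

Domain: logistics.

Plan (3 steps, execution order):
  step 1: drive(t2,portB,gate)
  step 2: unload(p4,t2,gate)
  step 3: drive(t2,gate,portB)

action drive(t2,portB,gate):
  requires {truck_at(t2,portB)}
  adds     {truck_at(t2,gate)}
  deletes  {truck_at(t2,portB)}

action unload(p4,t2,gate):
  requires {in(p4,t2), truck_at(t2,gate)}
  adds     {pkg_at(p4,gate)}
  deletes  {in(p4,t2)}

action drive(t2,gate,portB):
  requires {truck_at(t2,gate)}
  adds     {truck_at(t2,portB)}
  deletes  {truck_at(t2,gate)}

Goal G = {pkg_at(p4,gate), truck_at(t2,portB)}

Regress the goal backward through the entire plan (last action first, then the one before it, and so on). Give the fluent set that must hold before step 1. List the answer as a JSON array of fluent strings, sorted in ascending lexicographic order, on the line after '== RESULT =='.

Regress step by step:
  through step 3 (drive(t2,gate,portB)): drop {truck_at(t2,portB)}, keep {pkg_at(p4,gate)}, require {truck_at(t2,gate)}
    → {pkg_at(p4,gate), truck_at(t2,gate)}
  through step 2 (unload(p4,t2,gate)): drop {pkg_at(p4,gate)}, keep {truck_at(t2,gate)}, require {in(p4,t2), truck_at(t2,gate)}
    → {in(p4,t2), truck_at(t2,gate)}
  through step 1 (drive(t2,portB,gate)): drop {truck_at(t2,gate)}, keep {in(p4,t2)}, require {truck_at(t2,portB)}
    → {in(p4,t2), truck_at(t2,portB)}

== RESULT ==
["in(p4,t2)", "truck_at(t2,portB)"]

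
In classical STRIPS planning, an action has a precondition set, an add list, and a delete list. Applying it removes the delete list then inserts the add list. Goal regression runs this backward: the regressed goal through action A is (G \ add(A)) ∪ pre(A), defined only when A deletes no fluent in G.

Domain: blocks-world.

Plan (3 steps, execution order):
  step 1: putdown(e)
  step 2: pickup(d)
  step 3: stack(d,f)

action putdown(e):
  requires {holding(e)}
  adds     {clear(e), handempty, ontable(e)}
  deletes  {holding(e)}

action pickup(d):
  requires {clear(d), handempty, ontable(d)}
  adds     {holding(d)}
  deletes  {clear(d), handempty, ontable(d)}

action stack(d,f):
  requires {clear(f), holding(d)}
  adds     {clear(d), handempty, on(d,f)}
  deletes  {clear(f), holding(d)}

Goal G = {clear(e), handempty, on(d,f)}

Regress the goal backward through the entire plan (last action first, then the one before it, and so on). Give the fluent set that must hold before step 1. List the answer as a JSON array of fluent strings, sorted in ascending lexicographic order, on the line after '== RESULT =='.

Work backward from the goal:
  through step 3 (stack(d,f)): drop {handempty, on(d,f)}, keep {clear(e)}, require {clear(f), holding(d)}
    → {clear(e), clear(f), holding(d)}
  through step 2 (pickup(d)): drop {holding(d)}, keep {clear(e), clear(f)}, require {clear(d), handempty, ontable(d)}
    → {clear(d), clear(e), clear(f), handempty, ontable(d)}
  through step 1 (putdown(e)): drop {clear(e), handempty}, keep {clear(d), clear(f), ontable(d)}, require {holding(e)}
    → {clear(d), clear(f), holding(e), ontable(d)}

== RESULT ==
["clear(d)", "clear(f)", "holding(e)", "ontable(d)"]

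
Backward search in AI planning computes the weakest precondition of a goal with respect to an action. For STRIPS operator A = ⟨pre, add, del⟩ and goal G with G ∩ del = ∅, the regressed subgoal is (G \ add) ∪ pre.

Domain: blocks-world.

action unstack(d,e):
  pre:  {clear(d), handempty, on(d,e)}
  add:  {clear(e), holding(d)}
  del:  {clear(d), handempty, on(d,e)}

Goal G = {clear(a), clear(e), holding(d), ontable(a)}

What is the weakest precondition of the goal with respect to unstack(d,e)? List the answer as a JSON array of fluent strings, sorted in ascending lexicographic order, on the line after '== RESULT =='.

Regress:
  G ∩ del = {}  (empty — regression defined)
  G \ add = {clear(a), clear(e), holding(d), ontable(a)} \ {clear(e), holding(d)} = {clear(a), ontable(a)}
  ∪ pre   = {clear(a), ontable(a)} ∪ {clear(d), handempty, on(d,e)}
          = {clear(a), clear(d), handempty, on(d,e), ontable(a)}

== RESULT ==
["clear(a)", "clear(d)", "handempty", "on(d,e)", "ontable(a)"]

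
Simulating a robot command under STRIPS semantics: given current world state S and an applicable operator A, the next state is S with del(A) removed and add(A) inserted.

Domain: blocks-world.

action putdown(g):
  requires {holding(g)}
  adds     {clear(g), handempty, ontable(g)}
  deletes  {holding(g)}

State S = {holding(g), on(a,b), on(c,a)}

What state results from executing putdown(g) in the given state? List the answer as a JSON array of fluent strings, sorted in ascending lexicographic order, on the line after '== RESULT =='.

Progress:
  pre ⊆ S: {holding(g)} ⊆ S  — applicable
  S \ del = {on(a,b), on(c,a)}
  ∪ add   = {clear(g), handempty, on(a,b), on(c,a), ontable(g)}

== RESULT ==
["clear(g)", "handempty", "on(a,b)", "on(c,a)", "ontable(g)"]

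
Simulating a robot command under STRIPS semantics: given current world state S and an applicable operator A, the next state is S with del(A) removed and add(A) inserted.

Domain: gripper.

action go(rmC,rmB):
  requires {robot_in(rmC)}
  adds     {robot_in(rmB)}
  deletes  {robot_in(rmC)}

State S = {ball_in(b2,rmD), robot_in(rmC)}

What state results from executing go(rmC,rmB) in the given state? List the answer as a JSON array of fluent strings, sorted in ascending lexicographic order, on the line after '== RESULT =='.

Progress:
  pre ⊆ S: {robot_in(rmC)} ⊆ S  — applicable
  S \ del = {ball_in(b2,rmD)}
  ∪ add   = {ball_in(b2,rmD), robot_in(rmB)}

== RESULT ==
["ball_in(b2,rmD)", "robot_in(rmB)"]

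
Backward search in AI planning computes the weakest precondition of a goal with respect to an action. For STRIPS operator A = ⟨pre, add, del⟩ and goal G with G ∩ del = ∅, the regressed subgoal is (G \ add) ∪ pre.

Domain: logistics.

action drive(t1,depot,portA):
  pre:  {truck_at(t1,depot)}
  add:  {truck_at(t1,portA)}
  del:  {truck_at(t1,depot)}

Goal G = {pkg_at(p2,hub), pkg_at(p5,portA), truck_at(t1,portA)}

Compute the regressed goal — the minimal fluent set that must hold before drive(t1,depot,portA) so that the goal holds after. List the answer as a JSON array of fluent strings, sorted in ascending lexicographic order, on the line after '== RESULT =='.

Compute (G \ add) ∪ pre:
  G ∩ del = {}  (empty — regression defined)
  G \ add = {pkg_at(p2,hub), pkg_at(p5,portA), truck_at(t1,portA)} \ {truck_at(t1,portA)} = {pkg_at(p2,hub), pkg_at(p5,portA)}
  ∪ pre   = {pkg_at(p2,hub), pkg_at(p5,portA)} ∪ {truck_at(t1,depot)}
          = {pkg_at(p2,hub), pkg_at(p5,portA), truck_at(t1,depot)}

== RESULT ==
["pkg_at(p2,hub)", "pkg_at(p5,portA)", "truck_at(t1,depot)"]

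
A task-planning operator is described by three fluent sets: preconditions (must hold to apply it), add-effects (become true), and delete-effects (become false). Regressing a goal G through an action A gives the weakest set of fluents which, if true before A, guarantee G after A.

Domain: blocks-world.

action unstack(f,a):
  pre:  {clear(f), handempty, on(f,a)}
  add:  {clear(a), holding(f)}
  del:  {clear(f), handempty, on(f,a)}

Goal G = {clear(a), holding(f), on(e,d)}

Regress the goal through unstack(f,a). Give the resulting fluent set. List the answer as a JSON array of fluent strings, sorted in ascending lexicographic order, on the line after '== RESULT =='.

Regress:
  G ∩ del = {}  (empty — regression defined)
  G \ add = {clear(a), holding(f), on(e,d)} \ {clear(a), holding(f)} = {on(e,d)}
  ∪ pre   = {on(e,d)} ∪ {clear(f), handempty, on(f,a)}
          = {clear(f), handempty, on(e,d), on(f,a)}

== RESULT ==
["clear(f)", "handempty", "on(e,d)", "on(f,a)"]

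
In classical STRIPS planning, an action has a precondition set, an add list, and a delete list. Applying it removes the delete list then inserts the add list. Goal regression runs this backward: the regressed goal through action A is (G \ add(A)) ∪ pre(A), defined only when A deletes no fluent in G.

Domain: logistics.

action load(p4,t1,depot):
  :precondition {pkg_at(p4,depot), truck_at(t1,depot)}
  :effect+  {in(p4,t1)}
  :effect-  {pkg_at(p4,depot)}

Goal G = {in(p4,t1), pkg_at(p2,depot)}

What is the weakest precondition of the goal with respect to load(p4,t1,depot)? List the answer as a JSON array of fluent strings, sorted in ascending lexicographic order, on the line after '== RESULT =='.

Compute (G \ add) ∪ pre:
  G ∩ del = {}  (empty — regression defined)
  G \ add = {in(p4,t1), pkg_at(p2,depot)} \ {in(p4,t1)} = {pkg_at(p2,depot)}
  ∪ pre   = {pkg_at(p2,depot)} ∪ {pkg_at(p4,depot), truck_at(t1,depot)}
          = {pkg_at(p2,depot), pkg_at(p4,depot), truck_at(t1,depot)}

== RESULT ==
["pkg_at(p2,depot)", "pkg_at(p4,depot)", "truck_at(t1,depot)"]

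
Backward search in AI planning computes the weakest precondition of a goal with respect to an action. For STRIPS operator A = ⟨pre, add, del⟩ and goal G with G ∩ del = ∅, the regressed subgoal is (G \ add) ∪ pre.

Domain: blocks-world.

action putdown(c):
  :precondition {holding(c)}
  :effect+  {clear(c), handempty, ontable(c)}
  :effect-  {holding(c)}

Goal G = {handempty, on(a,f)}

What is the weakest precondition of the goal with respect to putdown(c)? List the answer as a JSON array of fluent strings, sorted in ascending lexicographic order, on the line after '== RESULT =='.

Compute (G \ add) ∪ pre:
  G ∩ del = {}  (empty — regression defined)
  G \ add = {handempty, on(a,f)} \ {clear(c), handempty, ontable(c)} = {on(a,f)}
  ∪ pre   = {on(a,f)} ∪ {holding(c)}
          = {holding(c), on(a,f)}

== RESULT ==
["holding(c)", "on(a,f)"]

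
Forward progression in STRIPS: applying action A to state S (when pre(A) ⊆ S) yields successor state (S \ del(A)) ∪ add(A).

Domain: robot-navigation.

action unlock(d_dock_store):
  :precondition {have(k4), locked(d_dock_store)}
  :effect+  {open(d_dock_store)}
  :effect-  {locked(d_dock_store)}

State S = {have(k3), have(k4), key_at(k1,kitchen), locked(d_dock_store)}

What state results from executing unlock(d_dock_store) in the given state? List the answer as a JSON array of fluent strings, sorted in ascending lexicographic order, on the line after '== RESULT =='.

Compute (S \ del) ∪ add:
  pre ⊆ S: {have(k4), locked(d_dock_store)} ⊆ S  — applicable
  S \ del = {have(k3), have(k4), key_at(k1,kitchen)}
  ∪ add   = {have(k3), have(k4), key_at(k1,kitchen), open(d_dock_store)}

== RESULT ==
["have(k3)", "have(k4)", "key_at(k1,kitchen)", "open(d_dock_store)"]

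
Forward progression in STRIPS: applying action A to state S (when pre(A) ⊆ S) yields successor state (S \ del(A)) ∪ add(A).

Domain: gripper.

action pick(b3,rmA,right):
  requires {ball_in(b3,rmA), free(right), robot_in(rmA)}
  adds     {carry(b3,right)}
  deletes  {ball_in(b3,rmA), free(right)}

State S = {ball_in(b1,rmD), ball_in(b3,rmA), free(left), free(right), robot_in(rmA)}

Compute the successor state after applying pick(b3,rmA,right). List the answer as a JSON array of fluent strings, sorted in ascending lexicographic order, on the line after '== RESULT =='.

Compute (S \ del) ∪ add:
  pre ⊆ S: {ball_in(b3,rmA), free(right), robot_in(rmA)} ⊆ S  — applicable
  S \ del = {ball_in(b1,rmD), free(left), robot_in(rmA)}
  ∪ add   = {ball_in(b1,rmD), carry(b3,right), free(left), robot_in(rmA)}

== RESULT ==
["ball_in(b1,rmD)", "carry(b3,right)", "free(left)", "robot_in(rmA)"]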